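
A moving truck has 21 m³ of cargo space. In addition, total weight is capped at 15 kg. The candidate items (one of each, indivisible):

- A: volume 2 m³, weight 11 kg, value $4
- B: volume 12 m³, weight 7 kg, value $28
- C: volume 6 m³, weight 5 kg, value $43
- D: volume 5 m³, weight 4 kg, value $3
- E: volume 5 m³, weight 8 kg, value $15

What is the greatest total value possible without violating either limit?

$71

Feasible sets respecting both limits:
- B+C: volume 18, weight 12, value 71
- C+E: volume 11, weight 13, value 58
- C+D: volume 11, weight 9, value 46
- C: volume 6, weight 5, value 43
Best: $71.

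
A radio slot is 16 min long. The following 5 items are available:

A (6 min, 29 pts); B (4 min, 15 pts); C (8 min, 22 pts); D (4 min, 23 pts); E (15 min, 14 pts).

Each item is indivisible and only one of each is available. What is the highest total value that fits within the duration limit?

67 pts

Check high-value combinations within 16 min:
- A+B+D: duration 6+4+4=14, value 29+15+23=67
- B+C+D: duration 4+8+4=16, value 15+22+23=60
- A+D: duration 6+4=10, value 29+23=52
- A+C: duration 6+8=14, value 29+22=51
Best: 67 pts.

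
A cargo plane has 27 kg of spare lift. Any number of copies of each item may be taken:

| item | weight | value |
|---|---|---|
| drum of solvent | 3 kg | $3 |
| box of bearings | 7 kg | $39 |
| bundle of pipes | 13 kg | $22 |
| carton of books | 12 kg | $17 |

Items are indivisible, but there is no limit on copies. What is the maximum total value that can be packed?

$123

Best value-per-unit is box of bearings at 39/7; filling with it alone gives 3×39 = 117.
Optimal mix: 2×drum of solvent + 3×box of bearings → weight 27, value 123.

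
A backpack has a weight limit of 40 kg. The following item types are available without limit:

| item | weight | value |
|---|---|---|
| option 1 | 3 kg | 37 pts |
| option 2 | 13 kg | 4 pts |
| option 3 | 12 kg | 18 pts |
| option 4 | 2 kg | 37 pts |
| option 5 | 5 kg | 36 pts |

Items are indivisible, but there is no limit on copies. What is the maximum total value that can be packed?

Best value-per-unit is option 4 at 37/2, and filling with it alone uses weight 20×2=40. No mix of the others beats 20×37 = 740.

740 pts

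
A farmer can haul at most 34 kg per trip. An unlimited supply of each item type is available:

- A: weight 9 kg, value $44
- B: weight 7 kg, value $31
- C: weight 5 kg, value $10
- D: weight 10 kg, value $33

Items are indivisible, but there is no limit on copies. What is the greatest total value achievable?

$163

Best value-per-unit is A at 44/9; filling with it alone gives 3×44 = 132.
Optimal mix: 3×A + 1×B → weight 34, value 163.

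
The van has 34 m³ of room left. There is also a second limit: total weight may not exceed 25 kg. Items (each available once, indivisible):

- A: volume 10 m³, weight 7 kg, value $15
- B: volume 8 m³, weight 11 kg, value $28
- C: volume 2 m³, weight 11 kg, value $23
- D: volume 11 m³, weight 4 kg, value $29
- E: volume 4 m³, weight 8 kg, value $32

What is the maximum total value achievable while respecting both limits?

Feasible sets respecting both limits:
- B+D+E: volume 23, weight 23, value 89
- C+D+E: volume 17, weight 23, value 84
- A+D+E: volume 25, weight 19, value 76
- A+B+D: volume 29, weight 22, value 72
Best: $89.

$89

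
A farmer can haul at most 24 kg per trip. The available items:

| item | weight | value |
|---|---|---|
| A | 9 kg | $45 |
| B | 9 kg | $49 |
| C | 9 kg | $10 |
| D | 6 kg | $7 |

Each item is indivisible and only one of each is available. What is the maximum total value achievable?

$101

Check high-value combinations within 24 kg:
- A+B+D: weight 9+9+6=24, value 45+49+7=101
- A+B: weight 9+9=18, value 45+49=94
- B+C+D: weight 9+9+6=24, value 49+10+7=66
- A+C+D: weight 9+9+6=24, value 45+10+7=62
- B+C: weight 9+9=18, value 49+10=59
Best: $101.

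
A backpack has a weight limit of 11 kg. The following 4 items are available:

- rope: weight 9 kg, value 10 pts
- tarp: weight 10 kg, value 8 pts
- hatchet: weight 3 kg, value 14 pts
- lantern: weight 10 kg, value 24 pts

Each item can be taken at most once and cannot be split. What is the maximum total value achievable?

Check high-value combinations within 11 kg:
- lantern: weight 10, value 24
- hatchet: weight 3, value 14
- rope: weight 9, value 10
Best: 24 pts.

24 pts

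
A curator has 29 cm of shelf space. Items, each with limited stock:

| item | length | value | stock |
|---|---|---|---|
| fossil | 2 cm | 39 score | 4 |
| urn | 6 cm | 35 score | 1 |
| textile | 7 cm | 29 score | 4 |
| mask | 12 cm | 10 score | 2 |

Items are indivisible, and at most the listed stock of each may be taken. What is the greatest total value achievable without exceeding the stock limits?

249 score

Top feasible selections:
- 4×fossil + 1×urn + 2×textile: length 28, value 249
- 4×fossil + 3×textile: length 29, value 243
- 4×fossil + 1×urn + 1×textile: length 21, value 220
Best: 249 score.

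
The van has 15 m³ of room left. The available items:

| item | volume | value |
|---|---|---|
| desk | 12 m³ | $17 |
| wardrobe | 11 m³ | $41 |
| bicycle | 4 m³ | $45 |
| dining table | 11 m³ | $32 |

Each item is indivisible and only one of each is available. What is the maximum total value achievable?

Check high-value combinations within 15 m³:
- wardrobe+bicycle: volume 11+4=15, value 41+45=86
- bicycle+dining table: volume 4+11=15, value 45+32=77
- bicycle: volume 4, value 45
- wardrobe: volume 11, value 41
- dining table: volume 11, value 32
Best: $86.

$86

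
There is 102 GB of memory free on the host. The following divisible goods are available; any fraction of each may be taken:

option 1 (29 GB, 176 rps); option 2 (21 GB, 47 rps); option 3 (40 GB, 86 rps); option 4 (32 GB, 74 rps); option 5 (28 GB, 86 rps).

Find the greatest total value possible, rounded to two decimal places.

365.10

Take in order of value per unit:
- option 1 (176/29 per unit): all 29 → value 176, running total 176.00
- option 5 (86/28 per unit): all 28 → value 86, running total 262.00
- option 4 (74/32 per unit): all 32 → value 74, running total 336.00
- option 2 (47/21 per unit): 13 of 21 → value 13×47/21 = 29.0952, running total 365.10
Total 365.10.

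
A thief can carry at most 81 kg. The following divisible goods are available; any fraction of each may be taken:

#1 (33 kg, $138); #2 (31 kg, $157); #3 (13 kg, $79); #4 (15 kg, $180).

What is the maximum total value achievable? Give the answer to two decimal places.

Take in order of value per unit:
- #4 (180/15 per unit): all 15 → value 180, running total 180.00
- #3 (79/13 per unit): all 13 → value 79, running total 259.00
- #2 (157/31 per unit): all 31 → value 157, running total 416.00
- #1 (138/33 per unit): 22 of 33 → value 22×138/33 = 92.0000, running total 508.00
Total 508.00.

508.00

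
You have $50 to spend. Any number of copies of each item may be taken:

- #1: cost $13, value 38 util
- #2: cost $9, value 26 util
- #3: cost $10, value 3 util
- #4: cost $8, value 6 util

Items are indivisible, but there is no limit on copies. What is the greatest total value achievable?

142 util

Best value-per-unit is #1 at 38/13; filling with it alone gives 3×38 = 114.
Optimal mix: 1×#1 + 4×#2 → cost 49, value 142.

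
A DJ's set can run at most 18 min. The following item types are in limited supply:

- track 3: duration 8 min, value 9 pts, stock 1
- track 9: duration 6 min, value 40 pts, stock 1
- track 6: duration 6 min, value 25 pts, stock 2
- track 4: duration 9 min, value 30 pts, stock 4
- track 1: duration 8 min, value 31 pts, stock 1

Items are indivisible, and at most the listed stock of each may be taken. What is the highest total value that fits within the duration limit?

90 pts

Best selections within duration 18 and stock limits:
- 1×track 9 + 2×track 6: duration 18, value 90
- 1×track 9 + 1×track 1: duration 14, value 71
- 1×track 9 + 1×track 4: duration 15, value 70
- 1×track 9 + 1×track 6: duration 12, value 65
Best: 90 pts.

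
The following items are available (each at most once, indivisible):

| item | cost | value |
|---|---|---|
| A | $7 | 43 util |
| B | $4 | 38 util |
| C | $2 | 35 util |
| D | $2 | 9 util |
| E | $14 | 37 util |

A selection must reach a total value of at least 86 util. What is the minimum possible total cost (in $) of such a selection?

11

Subsets with value ≥ 86, sorted by total cost:
- A+C+D: cost 11, value 87
- A+B+C: cost 13, value 116
- A+B+D: cost 13, value 90
Minimum cost: 11 $.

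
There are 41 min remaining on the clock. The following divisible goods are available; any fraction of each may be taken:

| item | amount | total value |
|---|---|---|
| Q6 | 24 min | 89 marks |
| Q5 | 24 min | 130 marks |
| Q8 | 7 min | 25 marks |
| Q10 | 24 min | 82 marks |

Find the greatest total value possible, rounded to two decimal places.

Take in order of value per unit:
- Q5 (130/24 per unit): all 24 → value 130, running total 130.00
- Q6 (89/24 per unit): 17 of 24 → value 17×89/24 = 63.0417, running total 193.04
Total 193.04.

193.04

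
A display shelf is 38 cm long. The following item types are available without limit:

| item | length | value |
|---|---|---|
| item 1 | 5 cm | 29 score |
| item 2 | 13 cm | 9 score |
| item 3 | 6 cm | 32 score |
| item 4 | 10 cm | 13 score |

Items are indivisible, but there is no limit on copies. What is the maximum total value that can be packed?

212 score

Best value-per-unit is item 1 at 29/5; filling with it alone gives 7×29 = 203.
Optimal mix: 4×item 1 + 3×item 3 → length 38, value 212.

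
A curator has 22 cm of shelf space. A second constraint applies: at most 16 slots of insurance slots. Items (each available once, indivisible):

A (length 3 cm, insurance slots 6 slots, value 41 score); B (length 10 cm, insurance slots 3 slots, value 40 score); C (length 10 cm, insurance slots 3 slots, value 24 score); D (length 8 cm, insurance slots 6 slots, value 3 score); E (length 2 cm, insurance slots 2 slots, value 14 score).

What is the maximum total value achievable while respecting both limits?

95 score

Feasible sets respecting both limits:
- A+B+E: length 15, insurance slots 11, value 95
- A+B+D: length 21, insurance slots 15, value 84
- A+B: length 13, insurance slots 9, value 81
Best: 95 score.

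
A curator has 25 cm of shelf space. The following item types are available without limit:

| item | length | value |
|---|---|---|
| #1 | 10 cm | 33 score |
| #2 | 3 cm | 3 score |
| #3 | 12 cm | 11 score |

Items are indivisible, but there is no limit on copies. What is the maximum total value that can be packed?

Best value-per-unit is #1 at 33/10; filling with it alone gives 2×33 = 66.
Optimal mix: 2×#1 + 1×#2 → length 23, value 69.

69 score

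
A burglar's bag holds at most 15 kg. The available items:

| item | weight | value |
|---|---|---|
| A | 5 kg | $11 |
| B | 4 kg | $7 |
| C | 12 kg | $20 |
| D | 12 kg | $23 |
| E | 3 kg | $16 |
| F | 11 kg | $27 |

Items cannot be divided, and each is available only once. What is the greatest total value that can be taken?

This is a 0/1 knapsack; check combinations near the capacity.
- E+F: weight 3+11=14, value 16+27=43
- D+E: weight 12+3=15, value 23+16=39
- C+E: weight 12+3=15, value 20+16=36
Best: $43.

$43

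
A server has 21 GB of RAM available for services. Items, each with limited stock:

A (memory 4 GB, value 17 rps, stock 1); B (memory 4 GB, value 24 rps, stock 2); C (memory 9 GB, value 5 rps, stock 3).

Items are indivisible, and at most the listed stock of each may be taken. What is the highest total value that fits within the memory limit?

Best selections within memory 21 and stock limits:
- 1×A + 2×B + 1×C: memory 21, value 70
- 1×A + 2×B: memory 12, value 65
- 2×B + 1×C: memory 17, value 53
Best: 70 rps.

70 rps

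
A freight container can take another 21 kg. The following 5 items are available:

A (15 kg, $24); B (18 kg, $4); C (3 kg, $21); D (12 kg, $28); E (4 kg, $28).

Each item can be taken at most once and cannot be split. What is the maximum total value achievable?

$77

Check high-value combinations within 21 kg:
- C+D+E: weight 3+12+4=19, value 21+28+28=77
- D+E: weight 12+4=16, value 28+28=56
- A+E: weight 15+4=19, value 24+28=52
Best: $77.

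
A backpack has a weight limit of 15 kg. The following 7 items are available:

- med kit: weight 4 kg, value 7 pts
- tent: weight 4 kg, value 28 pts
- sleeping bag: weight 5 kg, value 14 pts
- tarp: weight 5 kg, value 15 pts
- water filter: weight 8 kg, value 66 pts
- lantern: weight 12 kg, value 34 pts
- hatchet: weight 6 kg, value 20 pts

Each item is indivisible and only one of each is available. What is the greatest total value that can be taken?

94 pts

Check high-value combinations within 15 kg:
- tent+water filter: weight 4+8=12, value 28+66=94
- water filter+hatchet: weight 8+6=14, value 66+20=86
- tarp+water filter: weight 5+8=13, value 15+66=81
- sleeping bag+water filter: weight 5+8=13, value 14+66=80
- med kit+water filter: weight 4+8=12, value 7+66=73
Best: 94 pts.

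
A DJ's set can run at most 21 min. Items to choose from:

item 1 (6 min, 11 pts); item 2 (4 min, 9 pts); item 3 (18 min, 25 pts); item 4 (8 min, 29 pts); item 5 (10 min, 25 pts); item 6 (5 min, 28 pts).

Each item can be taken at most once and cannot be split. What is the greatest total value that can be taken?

Check high-value combinations within 21 min:
- item 1+item 4+item 6: duration 6+8+5=19, value 11+29+28=68
- item 2+item 4+item 6: duration 4+8+5=17, value 9+29+28=66
- item 1+item 5+item 6: duration 6+10+5=21, value 11+25+28=64
- item 2+item 5+item 6: duration 4+10+5=19, value 9+25+28=62
Best: 68 pts.

68 pts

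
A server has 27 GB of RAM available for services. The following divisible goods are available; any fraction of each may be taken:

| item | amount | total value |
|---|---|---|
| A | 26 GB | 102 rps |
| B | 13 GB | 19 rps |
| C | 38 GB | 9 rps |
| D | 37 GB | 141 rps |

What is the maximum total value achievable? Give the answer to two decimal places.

Take in order of value per unit:
- A (102/26 per unit): all 26 → value 102, running total 102.00
- D (141/37 per unit): 1 of 37 → value 1×141/37 = 3.8108, running total 105.81
Total 105.81.

105.81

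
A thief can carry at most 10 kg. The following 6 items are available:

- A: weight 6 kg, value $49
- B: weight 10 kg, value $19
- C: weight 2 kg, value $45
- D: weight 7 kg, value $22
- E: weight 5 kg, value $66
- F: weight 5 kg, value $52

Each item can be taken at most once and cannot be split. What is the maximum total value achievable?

$118

This is a 0/1 knapsack; check combinations near the capacity.
- E+F: weight 5+5=10, value 66+52=118
- C+E: weight 2+5=7, value 45+66=111
- C+F: weight 2+5=7, value 45+52=97
- A+C: weight 6+2=8, value 49+45=94
- C+D: weight 2+7=9, value 45+22=67
Best: $118.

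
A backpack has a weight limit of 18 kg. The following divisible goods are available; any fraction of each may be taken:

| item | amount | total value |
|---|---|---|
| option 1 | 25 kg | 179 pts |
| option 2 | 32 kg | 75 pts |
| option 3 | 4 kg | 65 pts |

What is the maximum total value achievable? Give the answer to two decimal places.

Take in order of value per unit:
- option 3 (65/4 per unit): all 4 → value 65, running total 65.00
- option 1 (179/25 per unit): 14 of 25 → value 14×179/25 = 100.2400, running total 165.24
Total 165.24.

165.24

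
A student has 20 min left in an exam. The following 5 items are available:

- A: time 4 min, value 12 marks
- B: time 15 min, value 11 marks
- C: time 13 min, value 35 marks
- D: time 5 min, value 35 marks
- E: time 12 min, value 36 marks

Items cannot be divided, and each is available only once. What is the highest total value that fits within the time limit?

Check high-value combinations within 20 min:
- D+E: time 5+12=17, value 35+36=71
- C+D: time 13+5=18, value 35+35=70
- A+E: time 4+12=16, value 12+36=48
- A+D: time 4+5=9, value 12+35=47
Best: 71 marks.

71 marks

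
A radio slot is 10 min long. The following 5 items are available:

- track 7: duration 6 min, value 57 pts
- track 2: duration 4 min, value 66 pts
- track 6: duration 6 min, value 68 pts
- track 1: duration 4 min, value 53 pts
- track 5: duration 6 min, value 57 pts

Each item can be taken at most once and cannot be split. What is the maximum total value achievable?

134 pts

Check high-value combinations within 10 min:
- track 2+track 6: duration 4+6=10, value 66+68=134
- track 7+track 2: duration 6+4=10, value 57+66=123
- track 2+track 5: duration 4+6=10, value 66+57=123
Best: 134 pts.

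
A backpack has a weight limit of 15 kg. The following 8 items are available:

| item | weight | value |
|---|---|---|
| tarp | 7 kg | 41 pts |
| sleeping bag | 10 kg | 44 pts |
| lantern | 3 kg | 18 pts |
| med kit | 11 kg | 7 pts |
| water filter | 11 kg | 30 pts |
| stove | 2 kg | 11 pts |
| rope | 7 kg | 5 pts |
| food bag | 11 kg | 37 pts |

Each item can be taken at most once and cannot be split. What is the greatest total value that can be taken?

Check high-value combinations within 15 kg:
- sleeping bag+lantern+stove: weight 10+3+2=15, value 44+18+11=73
- tarp+lantern+stove: weight 7+3+2=12, value 41+18+11=70
- sleeping bag+lantern: weight 10+3=13, value 44+18=62
Best: 73 pts.

73 pts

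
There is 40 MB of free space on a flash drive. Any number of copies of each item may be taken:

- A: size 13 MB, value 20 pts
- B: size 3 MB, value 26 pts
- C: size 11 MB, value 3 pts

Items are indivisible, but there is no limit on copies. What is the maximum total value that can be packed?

338 pts

Best value-per-unit is B at 26/3, and filling with it alone uses size 13×3=39. No mix of the others beats 13×26 = 338.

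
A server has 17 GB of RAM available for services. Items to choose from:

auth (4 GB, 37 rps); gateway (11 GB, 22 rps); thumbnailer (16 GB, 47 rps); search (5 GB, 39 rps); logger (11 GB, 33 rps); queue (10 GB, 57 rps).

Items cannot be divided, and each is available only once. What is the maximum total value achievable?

96 rps

Check high-value combinations within 17 GB:
- search+queue: memory 5+10=15, value 39+57=96
- auth+queue: memory 4+10=14, value 37+57=94
- auth+search: memory 4+5=9, value 37+39=76
- search+logger: memory 5+11=16, value 39+33=72
- auth+logger: memory 4+11=15, value 37+33=70
Best: 96 rps.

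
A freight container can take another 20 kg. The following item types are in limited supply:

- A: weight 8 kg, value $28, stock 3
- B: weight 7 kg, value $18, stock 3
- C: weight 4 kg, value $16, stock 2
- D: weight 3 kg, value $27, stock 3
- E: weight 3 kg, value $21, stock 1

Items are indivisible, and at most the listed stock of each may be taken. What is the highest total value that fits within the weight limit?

$134

Best selections within weight 20 and stock limits:
- 2×C + 3×D + 1×E: weight 20, value 134
- 1×A + 3×D + 1×E: weight 20, value 130
- 1×B + 3×D + 1×E: weight 19, value 120
Best: $134.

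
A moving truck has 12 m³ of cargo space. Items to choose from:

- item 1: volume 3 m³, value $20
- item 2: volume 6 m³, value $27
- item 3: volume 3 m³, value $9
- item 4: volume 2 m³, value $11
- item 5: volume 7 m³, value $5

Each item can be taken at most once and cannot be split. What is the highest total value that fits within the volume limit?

Check high-value combinations within 12 m³:
- item 1+item 2+item 4: volume 3+6+2=11, value 20+27+11=58
- item 1+item 2+item 3: volume 3+6+3=12, value 20+27+9=56
- item 1+item 2: volume 3+6=9, value 20+27=47
Best: $58.

$58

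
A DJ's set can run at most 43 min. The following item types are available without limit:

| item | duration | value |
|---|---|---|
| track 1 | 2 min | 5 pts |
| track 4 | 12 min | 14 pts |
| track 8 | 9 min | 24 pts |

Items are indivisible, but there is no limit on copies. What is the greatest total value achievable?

112 pts

Best value-per-unit is track 8 at 24/9; filling with it alone gives 4×24 = 96.
Optimal mix: 8×track 1 + 3×track 8 → duration 43, value 112.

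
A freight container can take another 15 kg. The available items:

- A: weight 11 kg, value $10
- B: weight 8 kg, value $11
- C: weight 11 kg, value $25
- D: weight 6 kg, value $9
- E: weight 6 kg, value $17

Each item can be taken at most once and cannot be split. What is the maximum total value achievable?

$28

Check high-value combinations within 15 kg:
- B+E: weight 8+6=14, value 11+17=28
- D+E: weight 6+6=12, value 9+17=26
- C: weight 11, value 25
- B+D: weight 8+6=14, value 11+9=20
- E: weight 6, value 17
Best: $28.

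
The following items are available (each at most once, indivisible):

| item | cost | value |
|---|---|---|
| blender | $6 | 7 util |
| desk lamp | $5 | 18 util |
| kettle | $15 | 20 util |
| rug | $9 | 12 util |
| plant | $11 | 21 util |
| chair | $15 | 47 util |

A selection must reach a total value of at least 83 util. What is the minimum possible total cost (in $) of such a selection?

31

Subsets with value ≥ 83, sorted by total cost:
- desk lamp+plant+chair: cost 31, value 86
- desk lamp+kettle+chair: cost 35, value 85
- blender+desk lamp+rug+chair: cost 35, value 84
Minimum cost: 31 $.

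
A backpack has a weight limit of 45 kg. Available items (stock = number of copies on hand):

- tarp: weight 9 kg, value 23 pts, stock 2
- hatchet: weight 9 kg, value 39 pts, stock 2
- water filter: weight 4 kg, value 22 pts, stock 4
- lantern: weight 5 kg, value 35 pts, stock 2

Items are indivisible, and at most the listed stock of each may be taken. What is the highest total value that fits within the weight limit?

236 pts

Best selections within weight 45 and stock limits:
- 2×hatchet + 4×water filter + 2×lantern: weight 44, value 236
- 1×tarp + 1×hatchet + 4×water filter + 2×lantern: weight 44, value 220
- 1×tarp + 2×hatchet + 2×water filter + 2×lantern: weight 45, value 215
- 2×hatchet + 3×water filter + 2×lantern: weight 40, value 214
Best: 236 pts.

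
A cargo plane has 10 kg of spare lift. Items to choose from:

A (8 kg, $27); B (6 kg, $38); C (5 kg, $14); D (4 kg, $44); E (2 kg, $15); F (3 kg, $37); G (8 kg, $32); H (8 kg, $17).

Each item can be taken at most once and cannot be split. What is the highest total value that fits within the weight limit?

$96

Check high-value combinations within 10 kg:
- D+E+F: weight 4+2+3=9, value 44+15+37=96
- B+D: weight 6+4=10, value 38+44=82
- D+F: weight 4+3=7, value 44+37=81
Best: $96.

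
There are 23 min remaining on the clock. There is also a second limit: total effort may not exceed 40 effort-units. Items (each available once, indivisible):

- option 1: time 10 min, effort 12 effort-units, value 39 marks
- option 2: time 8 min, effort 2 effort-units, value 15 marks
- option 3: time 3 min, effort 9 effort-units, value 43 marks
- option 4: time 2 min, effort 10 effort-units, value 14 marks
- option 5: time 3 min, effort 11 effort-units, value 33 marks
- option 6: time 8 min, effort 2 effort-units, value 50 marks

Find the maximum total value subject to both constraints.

Feasible sets respecting both limits:
- option 1+option 3+option 4+option 6: time 23, effort 33, value 146
- option 2+option 3+option 5+option 6: time 22, effort 24, value 141
- option 3+option 4+option 5+option 6: time 16, effort 32, value 140
Best: 146 marks.

146 marks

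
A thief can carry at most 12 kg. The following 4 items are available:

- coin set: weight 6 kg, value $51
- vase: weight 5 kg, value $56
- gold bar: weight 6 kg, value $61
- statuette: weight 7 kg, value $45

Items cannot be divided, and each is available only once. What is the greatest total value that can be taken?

Check high-value combinations within 12 kg:
- vase+gold bar: weight 5+6=11, value 56+61=117
- coin set+gold bar: weight 6+6=12, value 51+61=112
- coin set+vase: weight 6+5=11, value 51+56=107
- vase+statuette: weight 5+7=12, value 56+45=101
Best: $117.

$117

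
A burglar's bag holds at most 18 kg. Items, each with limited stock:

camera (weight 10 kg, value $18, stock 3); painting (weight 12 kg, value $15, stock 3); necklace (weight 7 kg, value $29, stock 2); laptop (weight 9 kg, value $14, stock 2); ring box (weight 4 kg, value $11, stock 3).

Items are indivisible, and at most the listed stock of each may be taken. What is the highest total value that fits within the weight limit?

Best selections within weight 18 and stock limits:
- 2×necklace + 1×ring box: weight 18, value 69
- 2×necklace: weight 14, value 58
- 1×necklace + 2×ring box: weight 15, value 51
- 1×camera + 1×necklace: weight 17, value 47
Best: $69.

$69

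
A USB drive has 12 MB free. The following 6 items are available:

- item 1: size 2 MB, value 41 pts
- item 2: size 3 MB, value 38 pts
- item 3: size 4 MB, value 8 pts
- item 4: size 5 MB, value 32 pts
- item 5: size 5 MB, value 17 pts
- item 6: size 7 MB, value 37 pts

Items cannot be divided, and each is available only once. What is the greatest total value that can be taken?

116 pts

Check high-value combinations within 12 MB:
- item 1+item 2+item 6: size 2+3+7=12, value 41+38+37=116
- item 1+item 2+item 4: size 2+3+5=10, value 41+38+32=111
- item 1+item 2+item 5: size 2+3+5=10, value 41+38+17=96
- item 1+item 4+item 5: size 2+5+5=12, value 41+32+17=90
Best: 116 pts.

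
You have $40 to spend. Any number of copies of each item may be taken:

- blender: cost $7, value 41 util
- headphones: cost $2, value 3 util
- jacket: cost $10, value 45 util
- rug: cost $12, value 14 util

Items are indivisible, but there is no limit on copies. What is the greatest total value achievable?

212 util

Best value-per-unit is blender at 41/7; filling with it alone gives 5×41 = 205.
Optimal mix: 4×blender + 1×headphones + 1×jacket → cost 40, value 212.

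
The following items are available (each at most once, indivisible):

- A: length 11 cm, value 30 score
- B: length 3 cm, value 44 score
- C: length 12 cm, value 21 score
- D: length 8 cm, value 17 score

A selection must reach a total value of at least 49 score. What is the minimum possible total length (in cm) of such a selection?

Subsets with value ≥ 49, sorted by total length:
- B+D: length 11, value 61
- A+B: length 14, value 74
- B+C: length 15, value 65
- A+B+D: length 22, value 91
Minimum length: 11 cm.

11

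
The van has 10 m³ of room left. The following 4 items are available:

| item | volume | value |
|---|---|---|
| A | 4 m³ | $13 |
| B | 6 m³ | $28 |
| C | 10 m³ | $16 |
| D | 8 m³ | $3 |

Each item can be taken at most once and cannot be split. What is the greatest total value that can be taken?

This is a 0/1 knapsack; check combinations near the capacity.
- A+B: volume 4+6=10, value 13+28=41
- B: volume 6, value 28
- C: volume 10, value 16
Best: $41.

$41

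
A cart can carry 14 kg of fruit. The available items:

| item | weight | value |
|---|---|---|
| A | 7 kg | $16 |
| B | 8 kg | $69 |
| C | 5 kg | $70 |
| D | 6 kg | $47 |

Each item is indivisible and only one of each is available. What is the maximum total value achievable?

Check high-value combinations within 14 kg:
- B+C: weight 8+5=13, value 69+70=139
- C+D: weight 5+6=11, value 70+47=117
- B+D: weight 8+6=14, value 69+47=116
Best: $139.

$139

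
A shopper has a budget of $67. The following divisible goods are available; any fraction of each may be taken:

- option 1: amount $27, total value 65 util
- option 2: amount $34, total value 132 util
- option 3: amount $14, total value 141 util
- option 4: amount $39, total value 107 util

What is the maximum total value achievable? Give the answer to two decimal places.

Take in order of value per unit:
- option 3 (141/14 per unit): all 14 → value 141, running total 141.00
- option 2 (132/34 per unit): all 34 → value 132, running total 273.00
- option 4 (107/39 per unit): 19 of 39 → value 19×107/39 = 52.1282, running total 325.13
Total 325.13.

325.13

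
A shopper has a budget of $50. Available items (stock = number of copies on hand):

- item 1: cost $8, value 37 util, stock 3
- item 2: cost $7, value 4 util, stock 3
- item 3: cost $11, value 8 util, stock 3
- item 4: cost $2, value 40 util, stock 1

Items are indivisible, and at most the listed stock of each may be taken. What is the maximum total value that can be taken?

Top feasible selections:
- 3×item 1 + 2×item 3 + 1×item 4: cost 48, value 167
- 3×item 1 + 1×item 2 + 1×item 3 + 1×item 4: cost 44, value 163
- 3×item 1 + 3×item 2 + 1×item 4: cost 47, value 163
- 3×item 1 + 1×item 3 + 1×item 4: cost 37, value 159
Best: 167 util.

167 util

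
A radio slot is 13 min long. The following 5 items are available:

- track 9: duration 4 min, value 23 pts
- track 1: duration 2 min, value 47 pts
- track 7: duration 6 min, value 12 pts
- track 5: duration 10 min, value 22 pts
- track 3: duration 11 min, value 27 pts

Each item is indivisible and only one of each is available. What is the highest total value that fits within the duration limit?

82 pts

This is a 0/1 knapsack; check combinations near the capacity.
- track 9+track 1+track 7: duration 4+2+6=12, value 23+47+12=82
- track 1+track 3: duration 2+11=13, value 47+27=74
- track 9+track 1: duration 4+2=6, value 23+47=70
- track 1+track 5: duration 2+10=12, value 47+22=69
- track 1+track 7: duration 2+6=8, value 47+12=59
Best: 82 pts.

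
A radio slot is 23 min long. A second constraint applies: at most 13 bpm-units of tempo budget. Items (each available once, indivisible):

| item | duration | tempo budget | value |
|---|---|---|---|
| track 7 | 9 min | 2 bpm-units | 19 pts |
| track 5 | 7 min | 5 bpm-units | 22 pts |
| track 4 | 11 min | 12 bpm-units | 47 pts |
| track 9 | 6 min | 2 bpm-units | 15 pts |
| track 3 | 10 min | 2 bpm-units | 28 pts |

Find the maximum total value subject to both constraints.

65 pts

Feasible sets respecting both limits:
- track 5+track 9+track 3: duration 23, tempo budget 9, value 65
- track 7+track 5+track 9: duration 22, tempo budget 9, value 56
- track 5+track 3: duration 17, tempo budget 7, value 50
Best: 65 pts.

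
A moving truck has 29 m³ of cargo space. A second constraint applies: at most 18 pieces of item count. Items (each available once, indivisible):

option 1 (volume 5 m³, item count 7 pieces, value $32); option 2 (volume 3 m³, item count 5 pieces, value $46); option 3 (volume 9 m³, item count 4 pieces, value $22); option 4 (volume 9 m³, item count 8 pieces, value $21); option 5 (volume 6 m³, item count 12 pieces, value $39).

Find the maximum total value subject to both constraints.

$100

Feasible sets respecting both limits:
- option 1+option 2+option 3: volume 17, item count 16, value 100
- option 2+option 3+option 4: volume 21, item count 17, value 89
- option 2+option 5: volume 9, item count 17, value 85
- option 1+option 2: volume 8, item count 12, value 78
Best: $100.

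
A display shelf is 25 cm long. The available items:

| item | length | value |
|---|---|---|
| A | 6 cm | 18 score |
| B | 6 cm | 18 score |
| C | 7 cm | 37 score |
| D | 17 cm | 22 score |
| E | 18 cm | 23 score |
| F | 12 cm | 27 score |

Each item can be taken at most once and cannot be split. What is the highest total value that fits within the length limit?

Check high-value combinations within 25 cm:
- A+C+F: length 6+7+12=25, value 18+37+27=82
- B+C+F: length 6+7+12=25, value 18+37+27=82
- A+B+C: length 6+6+7=19, value 18+18+37=73
- C+F: length 7+12=19, value 37+27=64
- A+B+F: length 6+6+12=24, value 18+18+27=63
Best: 82 score.

82 score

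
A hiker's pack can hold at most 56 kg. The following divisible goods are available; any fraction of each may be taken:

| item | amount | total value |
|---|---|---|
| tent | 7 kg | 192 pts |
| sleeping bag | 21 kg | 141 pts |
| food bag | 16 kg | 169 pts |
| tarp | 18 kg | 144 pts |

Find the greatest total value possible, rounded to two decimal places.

Take in order of value per unit:
- tent (192/7 per unit): all 7 → value 192, running total 192.00
- food bag (169/16 per unit): all 16 → value 169, running total 361.00
- tarp (144/18 per unit): all 18 → value 144, running total 505.00
- sleeping bag (141/21 per unit): 15 of 21 → value 15×141/21 = 100.7143, running total 605.71
Total 605.71.

605.71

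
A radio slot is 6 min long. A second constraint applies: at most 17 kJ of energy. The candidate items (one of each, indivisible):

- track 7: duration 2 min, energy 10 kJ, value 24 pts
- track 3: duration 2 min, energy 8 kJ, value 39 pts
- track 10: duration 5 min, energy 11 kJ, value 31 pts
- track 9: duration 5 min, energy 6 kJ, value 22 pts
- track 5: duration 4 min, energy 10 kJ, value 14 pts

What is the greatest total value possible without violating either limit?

39 pts

Feasible sets respecting both limits:
- track 3: duration 2, energy 8, value 39
- track 10: duration 5, energy 11, value 31
- track 7: duration 2, energy 10, value 24
Best: 39 pts.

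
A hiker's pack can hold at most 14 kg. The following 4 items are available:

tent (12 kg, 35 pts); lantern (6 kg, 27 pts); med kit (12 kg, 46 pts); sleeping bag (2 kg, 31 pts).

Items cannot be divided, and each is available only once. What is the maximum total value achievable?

77 pts

Check high-value combinations within 14 kg:
- med kit+sleeping bag: weight 12+2=14, value 46+31=77
- tent+sleeping bag: weight 12+2=14, value 35+31=66
- lantern+sleeping bag: weight 6+2=8, value 27+31=58
- med kit: weight 12, value 46
Best: 77 pts.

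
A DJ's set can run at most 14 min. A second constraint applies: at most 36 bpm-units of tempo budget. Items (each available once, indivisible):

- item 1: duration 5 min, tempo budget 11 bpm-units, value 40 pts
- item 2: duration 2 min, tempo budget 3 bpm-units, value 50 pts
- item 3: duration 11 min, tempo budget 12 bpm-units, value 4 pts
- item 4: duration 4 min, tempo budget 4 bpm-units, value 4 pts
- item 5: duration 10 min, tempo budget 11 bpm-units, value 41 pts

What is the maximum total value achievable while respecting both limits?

94 pts

Feasible sets respecting both limits:
- item 1+item 2+item 4: duration 11, tempo budget 18, value 94
- item 2+item 5: duration 12, tempo budget 14, value 91
- item 1+item 2: duration 7, tempo budget 14, value 90
Best: 94 pts.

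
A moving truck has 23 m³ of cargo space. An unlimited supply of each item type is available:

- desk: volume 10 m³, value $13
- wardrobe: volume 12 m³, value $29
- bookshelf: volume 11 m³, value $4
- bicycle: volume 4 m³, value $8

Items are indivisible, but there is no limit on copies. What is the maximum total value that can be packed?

Best value-per-unit is wardrobe at 29/12; filling with it alone gives 1×29 = 29.
Optimal mix: 1×wardrobe + 2×bicycle → volume 20, value 45.

$45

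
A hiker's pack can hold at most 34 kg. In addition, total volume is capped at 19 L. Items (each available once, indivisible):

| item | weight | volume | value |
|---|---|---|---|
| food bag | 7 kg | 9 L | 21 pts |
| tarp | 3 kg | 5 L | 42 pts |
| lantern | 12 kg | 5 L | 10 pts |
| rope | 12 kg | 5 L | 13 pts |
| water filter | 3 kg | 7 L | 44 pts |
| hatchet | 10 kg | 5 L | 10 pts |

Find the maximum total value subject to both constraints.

Feasible sets respecting both limits:
- tarp+rope+water filter: weight 18, volume 17, value 99
- tarp+lantern+water filter: weight 18, volume 17, value 96
- tarp+water filter+hatchet: weight 16, volume 17, value 96
- tarp+water filter: weight 6, volume 12, value 86
Best: 99 pts.

99 pts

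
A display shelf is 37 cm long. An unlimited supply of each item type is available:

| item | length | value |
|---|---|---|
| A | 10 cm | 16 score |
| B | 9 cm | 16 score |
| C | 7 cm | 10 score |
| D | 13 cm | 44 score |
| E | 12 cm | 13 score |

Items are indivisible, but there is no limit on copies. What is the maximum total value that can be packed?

Best value-per-unit is D at 44/13; filling with it alone gives 2×44 = 88.
Optimal mix: 1×A + 2×D → length 36, value 104.

104 score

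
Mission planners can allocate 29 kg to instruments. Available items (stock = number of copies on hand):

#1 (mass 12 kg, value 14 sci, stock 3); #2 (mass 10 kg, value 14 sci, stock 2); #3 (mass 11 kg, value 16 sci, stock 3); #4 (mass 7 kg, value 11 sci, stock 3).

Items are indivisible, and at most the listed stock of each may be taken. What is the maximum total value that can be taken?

43 sci

Top feasible selections:
- 2×#3 + 1×#4: mass 29, value 43
- 1×#2 + 1×#3 + 1×#4: mass 28, value 41
Best: 43 sci.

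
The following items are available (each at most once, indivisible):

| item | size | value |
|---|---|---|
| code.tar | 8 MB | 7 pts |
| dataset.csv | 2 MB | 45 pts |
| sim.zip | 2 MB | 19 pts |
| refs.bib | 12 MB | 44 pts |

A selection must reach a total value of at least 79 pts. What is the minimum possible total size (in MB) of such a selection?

14

Subsets with value ≥ 79, sorted by total size:
- dataset.csv+refs.bib: size 14, value 89
- dataset.csv+sim.zip+refs.bib: size 16, value 108
- code.tar+dataset.csv+refs.bib: size 22, value 96
Minimum size: 14 MB.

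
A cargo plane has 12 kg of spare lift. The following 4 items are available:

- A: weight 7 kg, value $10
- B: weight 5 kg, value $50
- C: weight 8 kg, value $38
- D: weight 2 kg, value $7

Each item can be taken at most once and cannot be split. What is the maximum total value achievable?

$60

Check high-value combinations within 12 kg:
- A+B: weight 7+5=12, value 10+50=60
- B+D: weight 5+2=7, value 50+7=57
- B: weight 5, value 50
- C+D: weight 8+2=10, value 38+7=45
- C: weight 8, value 38
Best: $60.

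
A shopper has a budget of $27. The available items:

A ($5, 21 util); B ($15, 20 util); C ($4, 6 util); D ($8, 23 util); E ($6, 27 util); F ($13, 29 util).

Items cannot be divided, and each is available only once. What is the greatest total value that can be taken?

79 util

Check high-value combinations within $27:
- D+E+F: cost 8+6+13=27, value 23+27+29=79
- A+C+D+E: cost 5+4+8+6=23, value 21+6+23+27=77
- A+E+F: cost 5+6+13=24, value 21+27+29=77
Best: 79 util.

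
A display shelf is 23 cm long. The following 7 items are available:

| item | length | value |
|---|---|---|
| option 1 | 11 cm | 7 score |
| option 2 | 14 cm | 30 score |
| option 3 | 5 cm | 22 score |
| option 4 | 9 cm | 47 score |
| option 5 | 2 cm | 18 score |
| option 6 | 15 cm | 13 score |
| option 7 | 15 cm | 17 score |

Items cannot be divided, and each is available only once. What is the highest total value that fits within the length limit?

87 score

Check high-value combinations within 23 cm:
- option 3+option 4+option 5: length 5+9+2=16, value 22+47+18=87
- option 2+option 4: length 14+9=23, value 30+47=77
- option 1+option 4+option 5: length 11+9+2=22, value 7+47+18=72
Best: 87 score.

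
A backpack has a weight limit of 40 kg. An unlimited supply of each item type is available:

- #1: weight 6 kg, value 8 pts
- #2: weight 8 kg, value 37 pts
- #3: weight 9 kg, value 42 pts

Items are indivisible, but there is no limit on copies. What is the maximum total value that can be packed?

185 pts

Best value-per-unit is #3 at 42/9; filling with it alone gives 4×42 = 168.
Optimal mix: 5×#2 → weight 40, value 185.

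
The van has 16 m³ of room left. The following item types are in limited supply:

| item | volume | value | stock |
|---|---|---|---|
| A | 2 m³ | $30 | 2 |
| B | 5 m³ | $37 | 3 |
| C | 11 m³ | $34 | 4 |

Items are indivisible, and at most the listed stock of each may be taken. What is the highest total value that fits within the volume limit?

$134

Top feasible selections:
- 2×A + 2×B: volume 14, value 134
- 3×B: volume 15, value 111
- 1×A + 2×B: volume 12, value 104
Best: $134.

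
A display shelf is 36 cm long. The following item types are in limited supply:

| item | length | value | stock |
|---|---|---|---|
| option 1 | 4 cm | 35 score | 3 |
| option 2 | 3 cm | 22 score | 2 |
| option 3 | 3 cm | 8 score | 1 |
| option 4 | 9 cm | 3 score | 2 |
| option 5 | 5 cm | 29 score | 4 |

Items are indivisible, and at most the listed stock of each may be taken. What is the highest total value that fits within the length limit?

244 score

Best selections within length 36 and stock limits:
- 3×option 1 + 2×option 2 + 1×option 3 + 3×option 5: length 36, value 244
- 3×option 1 + 1×option 2 + 4×option 5: length 35, value 243
Best: 244 score.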